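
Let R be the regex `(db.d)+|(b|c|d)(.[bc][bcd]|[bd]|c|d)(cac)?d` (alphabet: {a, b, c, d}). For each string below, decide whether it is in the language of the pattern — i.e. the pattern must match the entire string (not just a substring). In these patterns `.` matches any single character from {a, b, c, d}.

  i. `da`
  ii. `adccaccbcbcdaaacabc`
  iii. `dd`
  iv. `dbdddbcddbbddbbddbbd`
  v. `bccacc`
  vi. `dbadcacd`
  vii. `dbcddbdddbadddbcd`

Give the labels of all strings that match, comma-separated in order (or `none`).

i → no match — must end with `d`
ii → no match — must end with `d`
iii → no match
iv → match
v → no match — must end with `d`
vi → no match
vii → no match

iv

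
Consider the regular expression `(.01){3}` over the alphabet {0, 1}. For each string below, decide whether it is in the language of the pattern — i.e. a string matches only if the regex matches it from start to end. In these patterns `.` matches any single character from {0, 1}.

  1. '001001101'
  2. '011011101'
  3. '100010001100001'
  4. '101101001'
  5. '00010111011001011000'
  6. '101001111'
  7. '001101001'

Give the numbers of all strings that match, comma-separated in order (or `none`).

1, 4, 7

1 → match
2 → no match
3 → no match
4 → match
5 → no match — must end with '01'
6 → no match — must end with '01'
7 → match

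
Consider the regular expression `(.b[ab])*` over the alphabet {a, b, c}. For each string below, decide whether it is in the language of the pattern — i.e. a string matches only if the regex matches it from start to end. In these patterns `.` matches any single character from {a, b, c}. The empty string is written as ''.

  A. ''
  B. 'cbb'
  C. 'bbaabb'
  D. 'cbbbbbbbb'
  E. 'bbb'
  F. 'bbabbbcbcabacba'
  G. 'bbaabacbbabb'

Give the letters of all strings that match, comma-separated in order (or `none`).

A, B, C, D, E, G

A → match
B → match
C → match
D → match
E → match
F → no match
G → match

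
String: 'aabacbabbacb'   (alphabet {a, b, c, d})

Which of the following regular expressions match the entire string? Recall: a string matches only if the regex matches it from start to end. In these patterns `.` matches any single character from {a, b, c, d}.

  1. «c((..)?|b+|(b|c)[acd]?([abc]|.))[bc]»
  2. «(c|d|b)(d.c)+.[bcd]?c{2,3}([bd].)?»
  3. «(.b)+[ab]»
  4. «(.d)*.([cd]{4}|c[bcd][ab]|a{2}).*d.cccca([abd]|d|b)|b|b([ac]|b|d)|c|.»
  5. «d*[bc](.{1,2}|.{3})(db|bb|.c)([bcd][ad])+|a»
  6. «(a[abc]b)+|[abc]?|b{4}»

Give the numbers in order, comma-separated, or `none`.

6

1 → no match — must start with 'c'
2 → no match
3 → no match
4 → no match
5 → no match
6 → match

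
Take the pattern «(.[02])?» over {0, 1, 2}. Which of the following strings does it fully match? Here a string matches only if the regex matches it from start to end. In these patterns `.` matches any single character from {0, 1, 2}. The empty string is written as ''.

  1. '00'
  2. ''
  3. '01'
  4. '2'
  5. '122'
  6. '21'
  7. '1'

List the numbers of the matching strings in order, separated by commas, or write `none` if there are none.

1, 2

1 → match
2 → match
3 → no match
4 → no match
5 → no match
6 → no match
7 → no match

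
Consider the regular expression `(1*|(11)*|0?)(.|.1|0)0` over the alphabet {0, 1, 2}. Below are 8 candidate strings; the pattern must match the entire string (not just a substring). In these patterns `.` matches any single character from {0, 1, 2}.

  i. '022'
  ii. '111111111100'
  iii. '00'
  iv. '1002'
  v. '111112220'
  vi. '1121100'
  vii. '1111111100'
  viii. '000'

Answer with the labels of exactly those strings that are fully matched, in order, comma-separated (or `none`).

i. '022' → no match — must end with '0'
ii. '111111111100' → match
iii. '00' → match
iv. '1002' → no match — must end with '0'
v. '111112220' → no match
vi. '1121100' → no match
vii. '1111111100' → match
viii. '000' → match

ii, iii, vii, viii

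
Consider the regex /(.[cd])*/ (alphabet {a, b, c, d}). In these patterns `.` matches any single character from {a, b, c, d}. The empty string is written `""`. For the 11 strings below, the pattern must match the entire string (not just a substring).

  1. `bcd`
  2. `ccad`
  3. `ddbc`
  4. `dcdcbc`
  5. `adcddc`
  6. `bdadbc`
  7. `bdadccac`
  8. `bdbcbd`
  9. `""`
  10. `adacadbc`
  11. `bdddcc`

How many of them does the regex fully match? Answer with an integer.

10

1 → no match
2 → match
3 → match
4 → match
5 → match
6 → match
7 → match
8 → match
9 → match
10 → match
11 → match
Total matched: 10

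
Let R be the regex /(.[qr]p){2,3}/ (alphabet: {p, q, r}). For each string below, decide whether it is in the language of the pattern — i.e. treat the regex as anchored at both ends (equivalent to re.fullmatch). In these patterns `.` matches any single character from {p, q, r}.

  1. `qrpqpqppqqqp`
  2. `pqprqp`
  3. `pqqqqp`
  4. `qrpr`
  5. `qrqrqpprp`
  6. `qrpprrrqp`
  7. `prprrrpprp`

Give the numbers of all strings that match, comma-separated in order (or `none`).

2

1 → no match
2 → match
3 → no match
4 → no match — must end with `p`
5 → no match
6 → no match
7 → no match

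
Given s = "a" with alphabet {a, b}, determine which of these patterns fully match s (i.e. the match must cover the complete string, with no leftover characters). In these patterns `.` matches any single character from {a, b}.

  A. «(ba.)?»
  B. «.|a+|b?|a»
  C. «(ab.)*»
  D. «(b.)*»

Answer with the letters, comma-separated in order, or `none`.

A → no match
B → match
C → no match
D → no match

B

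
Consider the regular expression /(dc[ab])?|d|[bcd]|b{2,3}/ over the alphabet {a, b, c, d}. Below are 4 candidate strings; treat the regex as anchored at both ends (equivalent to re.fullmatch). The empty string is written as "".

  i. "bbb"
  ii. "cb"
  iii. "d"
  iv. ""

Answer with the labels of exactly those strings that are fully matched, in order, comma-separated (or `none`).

i → match
ii → no match
iii → match
iv → match

i, iii, iv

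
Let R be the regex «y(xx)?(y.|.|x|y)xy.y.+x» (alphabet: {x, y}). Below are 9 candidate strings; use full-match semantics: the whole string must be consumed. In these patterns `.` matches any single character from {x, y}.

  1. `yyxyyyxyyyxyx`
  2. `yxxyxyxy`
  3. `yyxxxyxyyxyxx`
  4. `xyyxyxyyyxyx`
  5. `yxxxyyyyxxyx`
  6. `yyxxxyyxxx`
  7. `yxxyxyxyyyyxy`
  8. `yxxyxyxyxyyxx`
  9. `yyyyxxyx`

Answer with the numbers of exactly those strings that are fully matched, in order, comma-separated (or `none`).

1 → match
2. `yxxyxyxy` → no match — must end with `x`
3 → no match
4. `xyyxyxyyyxyx` → no match — must start with `y`
5. `yxxxyyyyxxyx` → no match
6. `yyxxxyyxxx` → no match
7 → no match — must end with `x`
8 → match
9. `yyyyxxyx` → no match

1, 8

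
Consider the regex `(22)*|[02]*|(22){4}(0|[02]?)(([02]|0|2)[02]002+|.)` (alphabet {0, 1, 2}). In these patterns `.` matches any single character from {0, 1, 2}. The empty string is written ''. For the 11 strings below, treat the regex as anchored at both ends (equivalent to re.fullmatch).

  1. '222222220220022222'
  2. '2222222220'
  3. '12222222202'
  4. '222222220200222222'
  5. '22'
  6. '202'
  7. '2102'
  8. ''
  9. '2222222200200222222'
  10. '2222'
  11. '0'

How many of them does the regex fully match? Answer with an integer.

1 → match
2 → match
3 → no match
4 → match
5 → match
6 → match
7 → no match
8 → match
9 → match
10 → match
11 → match
Total matched: 9

9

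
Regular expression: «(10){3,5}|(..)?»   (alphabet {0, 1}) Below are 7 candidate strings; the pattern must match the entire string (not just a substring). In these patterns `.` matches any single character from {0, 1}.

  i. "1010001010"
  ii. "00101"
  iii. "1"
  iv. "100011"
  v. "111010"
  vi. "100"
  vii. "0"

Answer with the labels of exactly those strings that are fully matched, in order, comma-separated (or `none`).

none

i → no match
ii → no match
iii → no match
iv → no match
v → no match
vi → no match
vii → no match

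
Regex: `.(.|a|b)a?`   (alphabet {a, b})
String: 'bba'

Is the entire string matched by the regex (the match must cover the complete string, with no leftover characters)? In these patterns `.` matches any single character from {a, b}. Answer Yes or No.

Yes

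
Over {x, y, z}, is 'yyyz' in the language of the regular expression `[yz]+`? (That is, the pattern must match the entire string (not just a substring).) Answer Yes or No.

Yes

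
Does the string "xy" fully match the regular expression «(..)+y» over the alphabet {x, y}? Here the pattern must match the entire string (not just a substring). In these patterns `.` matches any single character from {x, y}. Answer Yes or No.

No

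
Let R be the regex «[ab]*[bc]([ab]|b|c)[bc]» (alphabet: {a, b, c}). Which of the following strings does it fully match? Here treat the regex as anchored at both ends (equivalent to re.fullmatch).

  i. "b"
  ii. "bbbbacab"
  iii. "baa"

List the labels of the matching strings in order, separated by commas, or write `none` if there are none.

i → no match
ii → match
iii → no match

ii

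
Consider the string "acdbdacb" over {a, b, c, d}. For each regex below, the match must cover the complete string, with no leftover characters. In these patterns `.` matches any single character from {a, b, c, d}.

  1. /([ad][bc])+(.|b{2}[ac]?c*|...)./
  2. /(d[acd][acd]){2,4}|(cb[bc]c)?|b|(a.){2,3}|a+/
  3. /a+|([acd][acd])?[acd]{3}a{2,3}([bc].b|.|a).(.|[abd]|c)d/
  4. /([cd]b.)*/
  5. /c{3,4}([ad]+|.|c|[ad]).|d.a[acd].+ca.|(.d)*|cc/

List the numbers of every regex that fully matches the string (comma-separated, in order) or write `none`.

1

1 → match
2 → no match
3 → no match
4 → no match
5 → no match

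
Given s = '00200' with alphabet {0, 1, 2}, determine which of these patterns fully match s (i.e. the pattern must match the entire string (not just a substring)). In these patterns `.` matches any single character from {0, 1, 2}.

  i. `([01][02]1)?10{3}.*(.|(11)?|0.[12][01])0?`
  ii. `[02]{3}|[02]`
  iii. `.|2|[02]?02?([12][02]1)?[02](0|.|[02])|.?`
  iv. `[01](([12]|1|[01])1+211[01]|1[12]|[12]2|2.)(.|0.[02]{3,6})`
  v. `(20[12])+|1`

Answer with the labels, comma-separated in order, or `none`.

iii

i → no match
ii → no match
iii → match
iv → no match
v → no match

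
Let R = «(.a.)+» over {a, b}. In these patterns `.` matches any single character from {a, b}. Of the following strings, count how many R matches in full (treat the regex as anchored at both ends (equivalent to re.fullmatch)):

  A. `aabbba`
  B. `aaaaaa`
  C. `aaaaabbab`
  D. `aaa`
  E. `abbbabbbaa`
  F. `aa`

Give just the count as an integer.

A → no match
B → match
C → match
D → match
E → no match
F → no match
Total matched: 3

3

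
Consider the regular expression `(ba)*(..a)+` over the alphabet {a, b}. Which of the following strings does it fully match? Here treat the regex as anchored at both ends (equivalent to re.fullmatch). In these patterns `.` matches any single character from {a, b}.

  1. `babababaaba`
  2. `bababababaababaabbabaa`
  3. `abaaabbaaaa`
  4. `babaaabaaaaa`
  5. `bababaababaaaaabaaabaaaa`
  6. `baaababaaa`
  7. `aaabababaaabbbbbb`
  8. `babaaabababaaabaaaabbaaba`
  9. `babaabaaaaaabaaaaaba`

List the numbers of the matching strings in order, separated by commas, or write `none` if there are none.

1, 2, 5, 9

1 → match
2 → match
3 → no match
4 → no match
5 → match
6 → no match
7 → no match — must end with `a`
8 → no match
9 → match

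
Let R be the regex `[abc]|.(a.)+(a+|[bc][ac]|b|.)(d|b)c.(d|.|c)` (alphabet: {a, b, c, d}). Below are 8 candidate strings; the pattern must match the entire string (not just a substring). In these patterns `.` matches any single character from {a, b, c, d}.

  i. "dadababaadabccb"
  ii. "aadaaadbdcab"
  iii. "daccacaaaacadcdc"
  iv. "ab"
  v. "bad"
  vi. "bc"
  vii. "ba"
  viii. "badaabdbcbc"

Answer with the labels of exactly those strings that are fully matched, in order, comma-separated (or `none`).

i → no match
ii → match
iii → no match
iv → no match
v → no match
vi → no match
vii → no match
viii → no match

ii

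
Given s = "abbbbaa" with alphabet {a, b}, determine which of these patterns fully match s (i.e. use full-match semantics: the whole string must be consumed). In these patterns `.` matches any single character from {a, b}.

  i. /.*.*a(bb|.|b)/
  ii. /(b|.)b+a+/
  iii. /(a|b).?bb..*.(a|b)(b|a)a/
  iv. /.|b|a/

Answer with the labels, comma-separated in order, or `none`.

i, ii

i → match
ii → match
iii → no match
iv → no match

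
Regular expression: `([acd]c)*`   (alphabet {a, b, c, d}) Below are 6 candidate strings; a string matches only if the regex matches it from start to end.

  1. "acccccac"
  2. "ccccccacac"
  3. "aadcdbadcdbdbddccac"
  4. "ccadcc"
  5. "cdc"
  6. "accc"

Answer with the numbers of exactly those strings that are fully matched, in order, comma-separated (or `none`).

1 → match
2 → match
3 → no match
4 → no match
5 → no match
6 → match

1, 2, 6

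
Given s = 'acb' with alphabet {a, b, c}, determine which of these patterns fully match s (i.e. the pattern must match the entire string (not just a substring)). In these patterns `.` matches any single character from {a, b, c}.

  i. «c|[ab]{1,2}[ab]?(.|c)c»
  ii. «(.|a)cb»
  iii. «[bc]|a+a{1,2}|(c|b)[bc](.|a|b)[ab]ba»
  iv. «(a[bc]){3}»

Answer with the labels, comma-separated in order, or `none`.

ii

i → no match — must end with 'c'
ii → match
iii → no match
iv → no match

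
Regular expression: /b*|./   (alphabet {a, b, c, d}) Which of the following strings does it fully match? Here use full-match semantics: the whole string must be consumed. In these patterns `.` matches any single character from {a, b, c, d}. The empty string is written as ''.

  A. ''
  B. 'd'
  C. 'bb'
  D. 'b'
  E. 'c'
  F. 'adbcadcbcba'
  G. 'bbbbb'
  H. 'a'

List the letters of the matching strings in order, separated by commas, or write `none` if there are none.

A, B, C, D, E, G, H

A → match
B → match
C → match
D → match
E → match
F → no match
G → match
H → match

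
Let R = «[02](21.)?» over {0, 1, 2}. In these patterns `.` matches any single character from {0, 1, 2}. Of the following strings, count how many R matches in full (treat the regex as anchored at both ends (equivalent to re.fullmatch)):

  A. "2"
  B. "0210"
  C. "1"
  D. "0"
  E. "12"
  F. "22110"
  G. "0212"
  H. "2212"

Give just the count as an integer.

5

A → match
B → match
C → no match
D → match
E → no match
F → no match
G → match
H → match
Total matched: 5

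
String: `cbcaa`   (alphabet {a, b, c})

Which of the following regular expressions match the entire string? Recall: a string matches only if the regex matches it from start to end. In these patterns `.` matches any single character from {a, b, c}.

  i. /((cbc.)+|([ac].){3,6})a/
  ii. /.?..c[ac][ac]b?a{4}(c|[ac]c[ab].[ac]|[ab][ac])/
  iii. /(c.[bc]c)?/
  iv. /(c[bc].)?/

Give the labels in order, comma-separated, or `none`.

i

i → match
ii → no match
iii → no match
iv → no match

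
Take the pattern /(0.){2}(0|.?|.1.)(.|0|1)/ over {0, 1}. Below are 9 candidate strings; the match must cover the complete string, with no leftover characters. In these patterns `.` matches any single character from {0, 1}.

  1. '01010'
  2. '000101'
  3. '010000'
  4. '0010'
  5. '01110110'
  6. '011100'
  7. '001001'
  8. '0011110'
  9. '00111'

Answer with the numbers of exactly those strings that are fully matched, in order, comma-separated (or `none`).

1 → match
2 → match
3 → match
4 → no match
5 → no match
6 → no match
7 → no match
8 → no match
9 → no match

1, 2, 3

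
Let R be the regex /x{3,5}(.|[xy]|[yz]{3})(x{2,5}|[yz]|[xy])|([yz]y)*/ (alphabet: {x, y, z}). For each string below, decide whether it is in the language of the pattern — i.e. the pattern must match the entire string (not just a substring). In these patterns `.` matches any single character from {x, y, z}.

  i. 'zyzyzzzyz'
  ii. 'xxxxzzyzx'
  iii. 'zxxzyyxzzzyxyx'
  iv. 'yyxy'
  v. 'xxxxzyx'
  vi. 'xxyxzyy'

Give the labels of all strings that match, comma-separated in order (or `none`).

none

i → no match
ii → no match
iii → no match
iv → no match
v → no match
vi → no match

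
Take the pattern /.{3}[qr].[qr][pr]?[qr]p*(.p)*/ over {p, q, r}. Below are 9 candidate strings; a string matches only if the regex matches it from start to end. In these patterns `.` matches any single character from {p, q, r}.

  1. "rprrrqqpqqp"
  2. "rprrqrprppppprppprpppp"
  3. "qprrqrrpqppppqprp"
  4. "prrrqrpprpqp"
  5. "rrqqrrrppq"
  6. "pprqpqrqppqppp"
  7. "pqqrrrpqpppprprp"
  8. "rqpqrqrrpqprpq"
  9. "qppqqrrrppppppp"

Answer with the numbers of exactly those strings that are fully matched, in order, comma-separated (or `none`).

1 → no match
2 → no match
3 → no match
4 → no match
5 → no match
6 → match
7 → match
8 → no match
9 → match

6, 7, 9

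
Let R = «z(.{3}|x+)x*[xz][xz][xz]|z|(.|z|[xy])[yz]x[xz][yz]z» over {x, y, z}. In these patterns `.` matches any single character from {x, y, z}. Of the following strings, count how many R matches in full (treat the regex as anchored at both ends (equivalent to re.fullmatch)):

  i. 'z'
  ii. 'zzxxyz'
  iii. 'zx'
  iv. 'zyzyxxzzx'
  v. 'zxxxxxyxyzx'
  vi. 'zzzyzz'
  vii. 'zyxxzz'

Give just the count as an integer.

4

i. 'z' → match
ii. 'zzxxyz' → match
iii. 'zx' → no match
iv. 'zyzyxxzzx' → match
v. 'zxxxxxyxyzx' → no match
vi. 'zzzyzz' → no match
vii. 'zyxxzz' → match
Total matched: 4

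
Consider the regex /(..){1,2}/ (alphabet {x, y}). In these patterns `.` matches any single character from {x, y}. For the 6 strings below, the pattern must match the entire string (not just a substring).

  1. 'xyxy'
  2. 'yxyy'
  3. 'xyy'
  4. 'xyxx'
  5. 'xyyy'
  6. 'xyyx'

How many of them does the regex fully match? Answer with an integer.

1. 'xyxy' → match
2. 'yxyy' → match
3. 'xyy' → no match
4. 'xyxx' → match
5. 'xyyy' → match
6. 'xyyx' → match
Total matched: 5

5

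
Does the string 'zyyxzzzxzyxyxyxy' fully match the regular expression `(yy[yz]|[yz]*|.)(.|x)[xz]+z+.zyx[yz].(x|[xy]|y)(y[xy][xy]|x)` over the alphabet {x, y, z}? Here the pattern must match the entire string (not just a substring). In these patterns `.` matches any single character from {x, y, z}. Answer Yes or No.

No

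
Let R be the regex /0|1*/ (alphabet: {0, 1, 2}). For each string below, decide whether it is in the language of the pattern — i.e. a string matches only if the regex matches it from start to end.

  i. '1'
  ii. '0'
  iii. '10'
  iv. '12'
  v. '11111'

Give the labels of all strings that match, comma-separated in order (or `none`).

i → match
ii → match
iii → no match
iv → no match
v → match

i, ii, v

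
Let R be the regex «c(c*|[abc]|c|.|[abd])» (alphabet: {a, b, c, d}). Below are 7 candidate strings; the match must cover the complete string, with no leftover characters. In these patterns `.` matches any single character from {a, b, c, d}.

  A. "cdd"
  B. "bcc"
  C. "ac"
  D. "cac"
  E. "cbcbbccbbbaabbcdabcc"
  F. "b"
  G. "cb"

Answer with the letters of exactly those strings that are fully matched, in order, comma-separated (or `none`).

A → no match
B → no match — must start with "c"
C → no match — must start with "c"
D → no match
E → no match
F → no match — must start with "c"
G → match

G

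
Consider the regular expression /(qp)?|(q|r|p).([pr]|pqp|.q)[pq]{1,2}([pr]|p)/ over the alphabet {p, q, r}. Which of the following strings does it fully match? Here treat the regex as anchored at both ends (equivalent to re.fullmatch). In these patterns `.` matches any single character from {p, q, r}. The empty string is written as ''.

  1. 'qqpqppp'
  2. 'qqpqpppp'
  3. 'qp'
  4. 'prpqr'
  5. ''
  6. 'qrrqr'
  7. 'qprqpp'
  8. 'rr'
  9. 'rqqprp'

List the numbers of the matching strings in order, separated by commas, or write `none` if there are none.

1 → match
2 → match
3 → match
4 → match
5 → match
6 → match
7 → match
8 → no match
9 → no match

1, 2, 3, 4, 5, 6, 7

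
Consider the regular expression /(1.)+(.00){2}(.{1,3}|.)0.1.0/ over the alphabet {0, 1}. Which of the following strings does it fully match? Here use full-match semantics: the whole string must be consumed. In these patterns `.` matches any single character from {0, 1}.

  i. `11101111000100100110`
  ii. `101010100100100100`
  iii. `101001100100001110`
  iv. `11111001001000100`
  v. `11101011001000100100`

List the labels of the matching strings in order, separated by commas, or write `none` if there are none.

i, ii, iv

i → match
ii → match
iii → no match
iv → match
v → no match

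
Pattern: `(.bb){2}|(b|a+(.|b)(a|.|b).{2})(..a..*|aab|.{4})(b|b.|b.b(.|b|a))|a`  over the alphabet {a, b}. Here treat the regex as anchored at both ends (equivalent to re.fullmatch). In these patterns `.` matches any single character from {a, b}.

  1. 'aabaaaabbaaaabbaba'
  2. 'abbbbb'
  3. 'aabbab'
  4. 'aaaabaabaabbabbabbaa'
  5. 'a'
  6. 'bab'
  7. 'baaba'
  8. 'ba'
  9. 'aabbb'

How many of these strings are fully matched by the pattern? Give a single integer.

2

1 → no match
2 → match
3 → no match
4 → no match
5 → match
6 → no match
7 → no match
8 → no match
9 → no match
Total matched: 2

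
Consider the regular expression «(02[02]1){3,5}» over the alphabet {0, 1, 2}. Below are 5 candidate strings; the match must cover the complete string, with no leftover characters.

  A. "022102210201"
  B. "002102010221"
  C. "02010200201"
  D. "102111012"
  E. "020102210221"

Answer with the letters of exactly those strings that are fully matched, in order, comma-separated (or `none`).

A → match
B → no match — must start with "02"
C → no match
D → no match — must start with "02"
E → match

A, E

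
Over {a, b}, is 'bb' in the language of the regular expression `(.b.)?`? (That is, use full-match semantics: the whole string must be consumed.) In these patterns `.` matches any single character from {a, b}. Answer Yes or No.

No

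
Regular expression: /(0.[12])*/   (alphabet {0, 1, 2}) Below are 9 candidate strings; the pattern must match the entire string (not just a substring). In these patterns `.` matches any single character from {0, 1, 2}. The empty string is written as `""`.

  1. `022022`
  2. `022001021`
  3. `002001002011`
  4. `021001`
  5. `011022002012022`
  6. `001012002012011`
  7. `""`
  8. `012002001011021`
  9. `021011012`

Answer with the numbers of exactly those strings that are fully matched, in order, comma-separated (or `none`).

1, 2, 3, 4, 5, 6, 7, 8, 9

1 → match
2 → match
3 → match
4 → match
5 → match
6 → match
7 → match
8 → match
9 → match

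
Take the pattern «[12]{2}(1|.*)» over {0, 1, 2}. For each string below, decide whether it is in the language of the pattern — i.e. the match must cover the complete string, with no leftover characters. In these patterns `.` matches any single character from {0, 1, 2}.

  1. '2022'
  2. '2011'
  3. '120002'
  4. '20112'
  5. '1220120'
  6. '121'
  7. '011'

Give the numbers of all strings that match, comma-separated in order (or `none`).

3, 5, 6

1. '2022' → no match
2. '2011' → no match
3. '120002' → match
4. '20112' → no match
5. '1220120' → match
6. '121' → match
7. '011' → no match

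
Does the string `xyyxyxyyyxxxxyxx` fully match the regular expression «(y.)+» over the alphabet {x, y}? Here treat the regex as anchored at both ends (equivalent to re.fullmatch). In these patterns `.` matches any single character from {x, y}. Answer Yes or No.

No

Every match must start with `y`, but `xyyxyxyyyxxxxyxx` does not.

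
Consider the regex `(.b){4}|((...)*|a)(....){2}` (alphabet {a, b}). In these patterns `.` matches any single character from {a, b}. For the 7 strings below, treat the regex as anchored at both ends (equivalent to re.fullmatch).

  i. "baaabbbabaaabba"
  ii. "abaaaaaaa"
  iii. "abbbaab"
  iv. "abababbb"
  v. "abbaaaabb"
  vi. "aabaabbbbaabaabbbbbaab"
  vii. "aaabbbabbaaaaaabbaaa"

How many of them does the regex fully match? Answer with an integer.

i → no match
ii. "abaaaaaaa" → match
iii. "abbbaab" → no match
iv. "abababbb" → match
v. "abbaaaabb" → match
vi → no match
vii → match
Total matched: 4

4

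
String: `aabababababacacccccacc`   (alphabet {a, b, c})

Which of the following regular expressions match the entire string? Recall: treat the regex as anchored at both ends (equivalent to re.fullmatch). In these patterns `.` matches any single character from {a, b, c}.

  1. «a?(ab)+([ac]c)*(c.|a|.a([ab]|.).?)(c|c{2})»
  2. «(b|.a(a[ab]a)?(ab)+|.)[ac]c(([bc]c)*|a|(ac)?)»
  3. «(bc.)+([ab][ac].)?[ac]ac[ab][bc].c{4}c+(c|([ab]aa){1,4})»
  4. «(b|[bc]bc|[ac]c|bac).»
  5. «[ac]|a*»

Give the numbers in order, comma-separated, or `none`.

1 → match
2 → no match
3 → no match — must start with `bc`
4 → no match
5 → no match

1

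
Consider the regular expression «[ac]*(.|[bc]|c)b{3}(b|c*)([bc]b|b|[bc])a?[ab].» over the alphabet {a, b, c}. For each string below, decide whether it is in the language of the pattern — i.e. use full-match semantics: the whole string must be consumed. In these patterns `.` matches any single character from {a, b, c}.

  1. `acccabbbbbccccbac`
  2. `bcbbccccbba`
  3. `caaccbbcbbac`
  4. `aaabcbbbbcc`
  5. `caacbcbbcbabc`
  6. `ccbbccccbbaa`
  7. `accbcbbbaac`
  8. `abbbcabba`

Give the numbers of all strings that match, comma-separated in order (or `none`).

1 → no match
2 → no match
3 → no match
4 → no match
5 → no match
6 → no match
7 → no match
8 → no match

none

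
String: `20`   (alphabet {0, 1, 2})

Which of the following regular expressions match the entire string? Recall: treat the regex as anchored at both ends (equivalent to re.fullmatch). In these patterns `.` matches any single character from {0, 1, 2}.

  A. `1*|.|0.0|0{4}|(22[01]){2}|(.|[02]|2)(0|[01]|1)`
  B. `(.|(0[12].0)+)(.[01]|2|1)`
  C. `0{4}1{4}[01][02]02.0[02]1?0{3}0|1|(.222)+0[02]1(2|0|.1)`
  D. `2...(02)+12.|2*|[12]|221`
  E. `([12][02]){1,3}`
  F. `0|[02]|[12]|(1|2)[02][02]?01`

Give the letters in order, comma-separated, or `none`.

A → match
B → no match
C → no match
D → no match
E → match
F → no match

A, E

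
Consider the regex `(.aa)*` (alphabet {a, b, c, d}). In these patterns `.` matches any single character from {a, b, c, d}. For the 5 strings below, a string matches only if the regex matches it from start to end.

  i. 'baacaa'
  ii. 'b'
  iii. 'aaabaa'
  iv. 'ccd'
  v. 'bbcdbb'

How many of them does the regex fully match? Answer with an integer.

i → match
ii → no match
iii → match
iv → no match
v → no match
Total matched: 2

2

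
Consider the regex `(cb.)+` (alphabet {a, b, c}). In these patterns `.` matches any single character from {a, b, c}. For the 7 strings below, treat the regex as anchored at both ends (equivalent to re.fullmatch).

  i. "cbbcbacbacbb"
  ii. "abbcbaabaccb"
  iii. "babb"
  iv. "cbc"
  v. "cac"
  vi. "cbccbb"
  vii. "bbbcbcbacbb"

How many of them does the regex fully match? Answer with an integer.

i → match
ii → no match — must start with "cb"
iii → no match — must start with "cb"
iv → match
v → no match — must start with "cb"
vi → match
vii → no match — must start with "cb"
Total matched: 3

3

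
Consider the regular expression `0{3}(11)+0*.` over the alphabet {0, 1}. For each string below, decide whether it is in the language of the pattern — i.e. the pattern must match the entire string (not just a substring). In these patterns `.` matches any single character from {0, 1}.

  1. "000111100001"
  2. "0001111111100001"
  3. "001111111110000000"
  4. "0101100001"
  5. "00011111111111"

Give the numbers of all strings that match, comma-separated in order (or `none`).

1, 2, 5

1. "000111100001" → match
2 → match
3 → no match
4. "0101100001" → no match
5 → match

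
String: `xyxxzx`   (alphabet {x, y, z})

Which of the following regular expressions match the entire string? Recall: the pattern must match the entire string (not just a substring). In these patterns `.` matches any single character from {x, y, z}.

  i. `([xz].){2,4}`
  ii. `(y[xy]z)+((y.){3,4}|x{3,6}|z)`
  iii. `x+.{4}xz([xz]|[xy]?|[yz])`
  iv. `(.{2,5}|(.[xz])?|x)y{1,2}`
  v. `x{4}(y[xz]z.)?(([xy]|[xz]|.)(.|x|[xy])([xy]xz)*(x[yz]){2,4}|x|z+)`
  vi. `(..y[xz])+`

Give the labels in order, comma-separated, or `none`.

i

i → match
ii → no match — must start with `y`
iii → no match
iv → no match — must end with `y`
v → no match
vi → no match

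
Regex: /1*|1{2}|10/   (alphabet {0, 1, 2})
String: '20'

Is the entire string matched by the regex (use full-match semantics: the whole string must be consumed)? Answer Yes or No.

No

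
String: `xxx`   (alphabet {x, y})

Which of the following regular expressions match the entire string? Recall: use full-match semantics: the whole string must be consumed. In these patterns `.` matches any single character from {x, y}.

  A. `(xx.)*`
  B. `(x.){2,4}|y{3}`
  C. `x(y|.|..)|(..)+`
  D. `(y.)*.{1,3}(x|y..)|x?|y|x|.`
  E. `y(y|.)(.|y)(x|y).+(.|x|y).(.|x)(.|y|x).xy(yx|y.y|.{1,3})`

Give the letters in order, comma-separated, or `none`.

A → match
B → no match
C → match
D → match
E → no match — must start with `y`

A, C, D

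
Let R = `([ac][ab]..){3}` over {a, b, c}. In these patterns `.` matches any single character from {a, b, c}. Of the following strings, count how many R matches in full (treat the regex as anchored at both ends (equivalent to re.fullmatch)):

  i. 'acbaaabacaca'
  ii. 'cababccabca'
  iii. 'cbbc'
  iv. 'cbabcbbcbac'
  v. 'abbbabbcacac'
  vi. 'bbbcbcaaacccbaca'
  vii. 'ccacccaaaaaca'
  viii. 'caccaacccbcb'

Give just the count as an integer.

1

i → no match
ii → no match
iii → no match
iv → no match
v → no match
vi → no match
vii → no match
viii → match
Total matched: 1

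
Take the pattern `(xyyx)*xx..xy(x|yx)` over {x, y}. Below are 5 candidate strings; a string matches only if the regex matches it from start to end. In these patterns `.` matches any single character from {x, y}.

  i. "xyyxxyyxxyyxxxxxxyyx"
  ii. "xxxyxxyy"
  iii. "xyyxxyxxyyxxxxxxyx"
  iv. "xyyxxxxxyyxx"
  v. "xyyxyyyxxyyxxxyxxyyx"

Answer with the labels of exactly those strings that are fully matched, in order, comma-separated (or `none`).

i → match
ii → no match
iii → no match
iv → no match
v → no match

i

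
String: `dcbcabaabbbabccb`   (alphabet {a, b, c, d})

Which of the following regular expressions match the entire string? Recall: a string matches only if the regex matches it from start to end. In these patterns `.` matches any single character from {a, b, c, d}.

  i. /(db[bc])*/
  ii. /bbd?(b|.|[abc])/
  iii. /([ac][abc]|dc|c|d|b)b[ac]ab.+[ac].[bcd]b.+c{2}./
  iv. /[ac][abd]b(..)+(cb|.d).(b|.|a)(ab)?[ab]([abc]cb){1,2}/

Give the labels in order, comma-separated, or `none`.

i → no match
ii → no match — must start with `bb`
iii → match
iv → no match

iii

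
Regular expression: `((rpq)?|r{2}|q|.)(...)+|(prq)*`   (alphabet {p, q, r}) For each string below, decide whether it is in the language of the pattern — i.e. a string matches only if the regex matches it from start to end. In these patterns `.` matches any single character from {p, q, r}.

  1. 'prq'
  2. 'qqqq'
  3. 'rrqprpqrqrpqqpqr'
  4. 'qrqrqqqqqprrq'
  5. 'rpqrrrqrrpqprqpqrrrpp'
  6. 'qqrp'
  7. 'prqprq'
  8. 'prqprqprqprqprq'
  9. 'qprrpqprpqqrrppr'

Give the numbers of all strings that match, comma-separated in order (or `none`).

1. 'prq' → match
2. 'qqqq' → match
3 → match
4 → match
5 → match
6. 'qqrp' → match
7. 'prqprq' → match
8 → match
9 → match

1, 2, 3, 4, 5, 6, 7, 8, 9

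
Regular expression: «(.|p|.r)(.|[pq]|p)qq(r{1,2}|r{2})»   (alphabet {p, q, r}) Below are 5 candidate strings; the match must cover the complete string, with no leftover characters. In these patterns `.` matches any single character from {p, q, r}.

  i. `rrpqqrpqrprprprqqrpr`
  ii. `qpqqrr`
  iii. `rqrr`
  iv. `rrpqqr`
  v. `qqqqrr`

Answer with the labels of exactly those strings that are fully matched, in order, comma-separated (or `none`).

ii, iv, v

i → no match
ii → match
iii → no match
iv → match
v → match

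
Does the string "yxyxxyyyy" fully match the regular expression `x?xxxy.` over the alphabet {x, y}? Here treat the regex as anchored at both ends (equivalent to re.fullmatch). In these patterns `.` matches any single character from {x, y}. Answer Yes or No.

No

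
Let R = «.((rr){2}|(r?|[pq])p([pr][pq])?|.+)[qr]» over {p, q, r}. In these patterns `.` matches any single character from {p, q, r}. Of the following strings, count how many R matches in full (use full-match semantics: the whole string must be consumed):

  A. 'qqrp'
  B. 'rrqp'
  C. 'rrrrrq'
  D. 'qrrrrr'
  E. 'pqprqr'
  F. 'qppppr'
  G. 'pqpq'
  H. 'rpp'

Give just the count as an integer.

5

A → no match
B → no match
C → match
D → match
E → match
F → match
G → match
H → no match
Total matched: 5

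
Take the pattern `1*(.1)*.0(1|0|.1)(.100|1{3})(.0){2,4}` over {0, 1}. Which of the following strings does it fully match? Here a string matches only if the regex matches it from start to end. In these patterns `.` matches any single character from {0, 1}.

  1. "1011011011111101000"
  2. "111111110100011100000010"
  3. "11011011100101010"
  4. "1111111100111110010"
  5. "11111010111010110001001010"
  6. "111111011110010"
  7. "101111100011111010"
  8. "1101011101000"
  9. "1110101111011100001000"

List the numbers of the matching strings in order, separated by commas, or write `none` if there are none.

1 → no match
2 → match
3 → match
4 → match
5 → match
6 → match
7 → match
8 → no match
9 → match

2, 3, 4, 5, 6, 7, 9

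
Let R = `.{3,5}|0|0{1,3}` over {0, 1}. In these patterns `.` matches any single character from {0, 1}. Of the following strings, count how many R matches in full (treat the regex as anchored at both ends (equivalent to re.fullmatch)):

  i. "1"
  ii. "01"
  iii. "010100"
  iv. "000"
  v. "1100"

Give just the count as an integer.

2

i. "1" → no match
ii. "01" → no match
iii. "010100" → no match
iv. "000" → match
v. "1100" → match
Total matched: 2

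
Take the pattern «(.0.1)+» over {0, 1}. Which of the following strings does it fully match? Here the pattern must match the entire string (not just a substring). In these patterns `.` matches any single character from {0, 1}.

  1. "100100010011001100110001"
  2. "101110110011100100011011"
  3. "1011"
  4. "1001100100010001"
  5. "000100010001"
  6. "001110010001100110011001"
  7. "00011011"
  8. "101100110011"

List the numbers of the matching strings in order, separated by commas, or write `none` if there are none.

1 → match
2 → match
3 → match
4 → match
5 → match
6 → match
7 → match
8 → match

1, 2, 3, 4, 5, 6, 7, 8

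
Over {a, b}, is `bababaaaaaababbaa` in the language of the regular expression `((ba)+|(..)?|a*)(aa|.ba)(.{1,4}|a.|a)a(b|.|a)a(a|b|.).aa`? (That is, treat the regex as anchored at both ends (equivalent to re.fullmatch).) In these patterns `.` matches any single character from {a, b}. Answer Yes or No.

Yes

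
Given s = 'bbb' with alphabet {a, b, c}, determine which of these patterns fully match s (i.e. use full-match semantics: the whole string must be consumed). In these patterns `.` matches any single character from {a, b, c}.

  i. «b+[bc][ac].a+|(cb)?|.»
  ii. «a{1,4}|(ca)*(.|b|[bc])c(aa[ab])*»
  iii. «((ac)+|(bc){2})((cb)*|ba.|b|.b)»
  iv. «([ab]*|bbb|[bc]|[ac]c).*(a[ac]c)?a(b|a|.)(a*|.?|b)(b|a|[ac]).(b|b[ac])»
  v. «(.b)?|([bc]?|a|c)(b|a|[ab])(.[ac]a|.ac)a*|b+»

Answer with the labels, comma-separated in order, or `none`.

v

i → no match
ii → no match
iii → no match
iv → no match
v → match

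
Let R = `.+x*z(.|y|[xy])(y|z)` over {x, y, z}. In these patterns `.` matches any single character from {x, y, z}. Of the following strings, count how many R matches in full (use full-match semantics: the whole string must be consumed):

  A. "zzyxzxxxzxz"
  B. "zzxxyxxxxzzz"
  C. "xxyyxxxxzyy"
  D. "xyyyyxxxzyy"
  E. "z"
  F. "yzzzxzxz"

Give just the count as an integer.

A → match
B → match
C → match
D → match
E → no match
F → match
Total matched: 5

5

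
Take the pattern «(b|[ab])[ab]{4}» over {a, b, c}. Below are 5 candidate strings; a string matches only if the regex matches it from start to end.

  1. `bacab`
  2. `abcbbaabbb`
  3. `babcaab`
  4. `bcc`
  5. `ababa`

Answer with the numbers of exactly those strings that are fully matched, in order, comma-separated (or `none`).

1 → no match
2 → no match
3 → no match
4 → no match
5 → match

5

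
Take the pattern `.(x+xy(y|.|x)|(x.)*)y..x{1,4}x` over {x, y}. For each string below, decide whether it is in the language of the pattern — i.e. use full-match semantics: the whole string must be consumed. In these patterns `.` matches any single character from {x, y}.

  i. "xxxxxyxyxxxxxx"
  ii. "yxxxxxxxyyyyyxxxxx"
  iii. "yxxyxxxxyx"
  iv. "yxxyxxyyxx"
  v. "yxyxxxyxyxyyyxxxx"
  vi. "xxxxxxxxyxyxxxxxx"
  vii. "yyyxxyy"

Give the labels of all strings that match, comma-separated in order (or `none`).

i, ii, v, vi

i → match
ii → match
iii → no match — must end with "xx"
iv → no match
v → match
vi → match
vii → no match — must end with "xx"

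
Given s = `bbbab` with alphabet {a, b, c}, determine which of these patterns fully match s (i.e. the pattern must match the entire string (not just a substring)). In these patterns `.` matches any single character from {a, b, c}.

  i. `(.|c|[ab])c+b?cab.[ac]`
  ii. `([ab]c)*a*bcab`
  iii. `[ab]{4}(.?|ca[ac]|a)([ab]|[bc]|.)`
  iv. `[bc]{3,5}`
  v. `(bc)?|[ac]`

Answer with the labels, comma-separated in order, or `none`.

i → no match
ii → no match — must end with `bcab`
iii → match
iv → no match
v → no match

iii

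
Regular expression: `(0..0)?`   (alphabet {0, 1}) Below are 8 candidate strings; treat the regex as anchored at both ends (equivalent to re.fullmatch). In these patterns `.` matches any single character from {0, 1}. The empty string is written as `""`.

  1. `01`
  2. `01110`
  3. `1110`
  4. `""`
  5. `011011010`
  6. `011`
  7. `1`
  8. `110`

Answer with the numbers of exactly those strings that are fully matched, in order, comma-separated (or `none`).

1. `01` → no match
2. `01110` → no match
3. `1110` → no match
4. `""` → match
5. `011011010` → no match
6. `011` → no match
7. `1` → no match
8. `110` → no match

4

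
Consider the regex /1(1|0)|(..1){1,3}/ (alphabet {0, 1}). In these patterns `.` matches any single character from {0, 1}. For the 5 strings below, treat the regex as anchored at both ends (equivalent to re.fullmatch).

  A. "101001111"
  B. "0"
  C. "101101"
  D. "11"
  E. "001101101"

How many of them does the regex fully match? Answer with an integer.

A. "101001111" → match
B. "0" → no match
C. "101101" → match
D. "11" → match
E. "001101101" → match
Total matched: 4

4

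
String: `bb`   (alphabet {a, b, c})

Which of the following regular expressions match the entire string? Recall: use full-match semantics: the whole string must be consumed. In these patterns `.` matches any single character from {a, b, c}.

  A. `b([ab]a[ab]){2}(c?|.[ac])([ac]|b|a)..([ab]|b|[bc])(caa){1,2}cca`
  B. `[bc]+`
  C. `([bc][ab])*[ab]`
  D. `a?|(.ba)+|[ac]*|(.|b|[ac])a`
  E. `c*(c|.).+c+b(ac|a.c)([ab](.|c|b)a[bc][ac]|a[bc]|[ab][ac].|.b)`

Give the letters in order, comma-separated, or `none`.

A → no match — must end with `caacca`
B → match
C → no match
D → no match
E → no match

B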